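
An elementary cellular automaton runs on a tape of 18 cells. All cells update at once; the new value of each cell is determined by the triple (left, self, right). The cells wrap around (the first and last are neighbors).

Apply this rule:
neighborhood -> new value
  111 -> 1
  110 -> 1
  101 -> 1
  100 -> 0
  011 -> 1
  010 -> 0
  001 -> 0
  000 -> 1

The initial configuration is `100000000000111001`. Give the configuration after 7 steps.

101111111110111001
111111111111111001
111111111111111001  (fixed point — unchanged through step 7)

111111111111111001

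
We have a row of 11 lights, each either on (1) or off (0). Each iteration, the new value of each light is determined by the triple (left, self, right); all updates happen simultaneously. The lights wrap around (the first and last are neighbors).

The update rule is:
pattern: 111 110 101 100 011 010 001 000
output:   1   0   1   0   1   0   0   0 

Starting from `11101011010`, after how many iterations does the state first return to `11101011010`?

11010110101
10101101011
01011010111
10110101110
01101011101
11010111010
10101110101
01011101011
10111010110
01110101101
11101011010

11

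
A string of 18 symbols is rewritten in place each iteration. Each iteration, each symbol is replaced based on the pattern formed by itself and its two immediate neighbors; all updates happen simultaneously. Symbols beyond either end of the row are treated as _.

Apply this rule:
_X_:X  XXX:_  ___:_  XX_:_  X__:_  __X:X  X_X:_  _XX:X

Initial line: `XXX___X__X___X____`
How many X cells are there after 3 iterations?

7

iteration 1: X____XX_XX__XX____
iteration 2: X___XX__X__XX_____
iteration 3: X__XX__XX_XX______
count of X: 7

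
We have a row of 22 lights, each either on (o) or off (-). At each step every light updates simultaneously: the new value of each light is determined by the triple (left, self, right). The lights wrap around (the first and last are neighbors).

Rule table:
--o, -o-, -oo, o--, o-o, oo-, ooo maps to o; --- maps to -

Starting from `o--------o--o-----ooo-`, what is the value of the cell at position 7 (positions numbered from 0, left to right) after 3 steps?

oo------oooooo---ooooo
ooo----oooooooo-oooooo
oooo--oooooooooooooooo
position 7 holds o

o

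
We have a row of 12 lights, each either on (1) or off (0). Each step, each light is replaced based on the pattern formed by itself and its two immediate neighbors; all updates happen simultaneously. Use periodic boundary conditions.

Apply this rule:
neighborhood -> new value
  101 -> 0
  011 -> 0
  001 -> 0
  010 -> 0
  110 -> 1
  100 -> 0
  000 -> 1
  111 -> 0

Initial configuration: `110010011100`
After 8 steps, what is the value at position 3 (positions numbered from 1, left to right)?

step 1: 010000000100
step 2: 000111110001
step 3: 010000010100
step 4: 000111000001
step 5: 010001011100
step 6: 000100000101
step 7: 010001110000
step 8: 000100010111
position 3 holds 0

0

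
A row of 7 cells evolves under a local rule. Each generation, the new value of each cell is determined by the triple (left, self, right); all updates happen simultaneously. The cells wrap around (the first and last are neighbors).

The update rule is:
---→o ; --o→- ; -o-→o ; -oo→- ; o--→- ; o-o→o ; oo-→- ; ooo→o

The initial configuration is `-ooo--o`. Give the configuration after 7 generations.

o-o---o
-oo-o--
---oo-o
-o---oo
oo-o---
--oo-o-
o---oo-

o---oo-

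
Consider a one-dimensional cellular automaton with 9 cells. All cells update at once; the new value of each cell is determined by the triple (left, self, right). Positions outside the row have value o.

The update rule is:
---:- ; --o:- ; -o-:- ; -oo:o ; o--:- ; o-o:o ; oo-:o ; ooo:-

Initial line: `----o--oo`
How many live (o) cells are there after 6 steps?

-------o-
--------o
--------o  (fixed point — unchanged through step 6)
count of o: 1

1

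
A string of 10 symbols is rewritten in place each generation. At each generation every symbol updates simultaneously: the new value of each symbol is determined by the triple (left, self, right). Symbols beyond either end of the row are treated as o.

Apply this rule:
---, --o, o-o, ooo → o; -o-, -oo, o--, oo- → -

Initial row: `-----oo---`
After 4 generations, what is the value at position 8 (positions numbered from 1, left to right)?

o

-oooo---oo
o-oo--oo-o
-o---o--o-
o--oo--o-o
position 8 holds o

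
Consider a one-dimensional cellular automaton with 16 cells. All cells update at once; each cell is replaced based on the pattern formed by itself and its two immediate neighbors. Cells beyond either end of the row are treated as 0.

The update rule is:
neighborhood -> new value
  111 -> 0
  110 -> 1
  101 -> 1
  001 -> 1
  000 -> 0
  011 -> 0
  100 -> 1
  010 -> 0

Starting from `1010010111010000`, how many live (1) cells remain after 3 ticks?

9

0101101001101000
1010110110110100
0101011011011010
count of 1: 9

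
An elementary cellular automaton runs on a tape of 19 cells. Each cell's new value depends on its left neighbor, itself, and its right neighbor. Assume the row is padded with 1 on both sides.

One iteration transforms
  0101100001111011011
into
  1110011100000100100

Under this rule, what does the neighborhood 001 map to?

At position 8 the neighborhood is 001; the next row has 0 there.

0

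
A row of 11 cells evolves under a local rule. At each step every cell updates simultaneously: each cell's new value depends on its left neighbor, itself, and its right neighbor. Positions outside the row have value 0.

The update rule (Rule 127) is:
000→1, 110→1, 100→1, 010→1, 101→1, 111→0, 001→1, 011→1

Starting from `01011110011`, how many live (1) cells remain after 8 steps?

11110011111
10011110001
11110011111  (repeats step 1; period 2)
step 8: 10011110001
count of 1: 6

6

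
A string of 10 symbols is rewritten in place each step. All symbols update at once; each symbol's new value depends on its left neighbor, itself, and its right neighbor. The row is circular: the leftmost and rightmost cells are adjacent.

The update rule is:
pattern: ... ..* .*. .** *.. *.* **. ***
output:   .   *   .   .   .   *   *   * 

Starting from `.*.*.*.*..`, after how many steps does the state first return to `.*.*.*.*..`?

*.*.*.*...
.*.*.*...*
*.*.*...*.
.*.*...*.*
*.*...*.*.
.*...*.*.*
*...*.*.*.
...*.*.*.*
..*.*.*.*.
.*.*.*.*..

10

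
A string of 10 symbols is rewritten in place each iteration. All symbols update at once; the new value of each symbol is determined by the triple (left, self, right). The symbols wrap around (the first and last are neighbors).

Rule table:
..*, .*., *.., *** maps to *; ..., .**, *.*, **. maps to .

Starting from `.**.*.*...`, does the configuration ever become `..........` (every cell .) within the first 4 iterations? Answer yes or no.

no

*...*.**..
**.**...**
*....*.*.*
.*..**.*..
iteration 4 is .*..**.*.., still not uniform .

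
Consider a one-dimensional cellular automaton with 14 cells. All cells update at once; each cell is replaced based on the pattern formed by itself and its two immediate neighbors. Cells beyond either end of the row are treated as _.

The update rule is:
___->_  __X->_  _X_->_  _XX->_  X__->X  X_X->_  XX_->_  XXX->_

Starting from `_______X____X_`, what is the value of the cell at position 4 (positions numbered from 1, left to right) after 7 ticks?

________X____X
_________X____
__________X___
___________X__
____________X_
_____________X
______________
position 4 holds _

_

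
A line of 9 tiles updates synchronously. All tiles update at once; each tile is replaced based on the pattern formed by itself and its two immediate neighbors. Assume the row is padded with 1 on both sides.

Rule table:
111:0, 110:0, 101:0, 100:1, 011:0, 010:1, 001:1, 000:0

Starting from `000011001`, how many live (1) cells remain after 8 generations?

2

generation 1: 100100110
generation 2: 011111000
generation 3: 000000101
generation 4: 100001100
generation 5: 010010011
generation 6: 011111100
generation 7: 000000011
generation 8: 100000100
count of 1: 2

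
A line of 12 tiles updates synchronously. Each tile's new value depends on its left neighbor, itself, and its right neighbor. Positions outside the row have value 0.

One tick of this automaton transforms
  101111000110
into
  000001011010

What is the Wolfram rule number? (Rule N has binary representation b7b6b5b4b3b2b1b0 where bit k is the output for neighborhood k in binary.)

67

position 3: 111 → 0  (bit 7 = 0)
position 5: 110 → 1  (bit 6 = 1)
position 1: 101 → 0  (bit 5 = 0)
position 6: 100 → 0  (bit 4 = 0)
position 2: 011 → 0  (bit 3 = 0)
position 0: 010 → 0  (bit 2 = 0)
position 8: 001 → 1  (bit 1 = 1)
position 7: 000 → 1  (bit 0 = 1)
bits b7..b0 = 01000011 = 67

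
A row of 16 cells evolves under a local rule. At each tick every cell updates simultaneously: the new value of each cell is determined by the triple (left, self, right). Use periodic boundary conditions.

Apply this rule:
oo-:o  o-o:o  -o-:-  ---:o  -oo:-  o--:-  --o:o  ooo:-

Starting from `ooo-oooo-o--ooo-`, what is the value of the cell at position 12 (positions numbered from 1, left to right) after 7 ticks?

--oo---oo--o--oo
-o-o-oo-o-o--o-o
o-o-o-oo-o--o-o-
-o-o-o-oo--o-o-o
o-o-o-o-o-o-o-o-
-o-o-o-o-o-o-o-o
o-o-o-o-o-o-o-o-
position 12 holds -

-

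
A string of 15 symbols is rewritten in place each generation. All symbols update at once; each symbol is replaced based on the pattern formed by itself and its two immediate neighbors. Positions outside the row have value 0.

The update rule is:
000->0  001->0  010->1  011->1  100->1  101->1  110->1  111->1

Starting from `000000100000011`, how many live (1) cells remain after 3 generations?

generation 1: 000000110000011
generation 2: 000000111000011
generation 3: 000000111100011
count of 1: 6

6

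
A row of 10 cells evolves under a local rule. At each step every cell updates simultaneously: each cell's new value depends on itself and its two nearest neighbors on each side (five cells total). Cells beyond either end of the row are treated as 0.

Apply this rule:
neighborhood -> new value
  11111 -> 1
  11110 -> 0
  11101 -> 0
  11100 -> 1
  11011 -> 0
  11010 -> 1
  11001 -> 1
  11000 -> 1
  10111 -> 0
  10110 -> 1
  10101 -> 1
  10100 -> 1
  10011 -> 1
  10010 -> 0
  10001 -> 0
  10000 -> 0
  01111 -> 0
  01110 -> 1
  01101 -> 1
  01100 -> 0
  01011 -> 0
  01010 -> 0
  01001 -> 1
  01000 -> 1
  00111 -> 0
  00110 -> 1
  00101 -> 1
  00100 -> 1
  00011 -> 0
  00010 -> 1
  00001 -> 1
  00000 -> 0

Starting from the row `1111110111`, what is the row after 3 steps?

0011000011
1010101010
1010101011

1010101011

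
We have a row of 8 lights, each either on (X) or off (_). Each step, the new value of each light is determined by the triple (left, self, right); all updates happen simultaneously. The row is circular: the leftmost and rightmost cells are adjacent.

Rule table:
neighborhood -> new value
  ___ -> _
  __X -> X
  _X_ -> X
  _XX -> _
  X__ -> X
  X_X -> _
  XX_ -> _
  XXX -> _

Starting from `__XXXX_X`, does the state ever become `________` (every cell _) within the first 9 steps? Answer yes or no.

yes

XX_____X
__X___X_
_XXX_XXX
________
all cells are _ at step 4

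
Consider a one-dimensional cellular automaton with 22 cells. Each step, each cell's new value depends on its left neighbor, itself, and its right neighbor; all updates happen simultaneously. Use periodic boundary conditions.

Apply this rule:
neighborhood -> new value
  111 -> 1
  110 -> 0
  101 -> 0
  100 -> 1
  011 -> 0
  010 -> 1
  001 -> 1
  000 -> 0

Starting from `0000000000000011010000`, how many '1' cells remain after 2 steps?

5

0000000000000100011000
0000000000001110100100
count of 1: 5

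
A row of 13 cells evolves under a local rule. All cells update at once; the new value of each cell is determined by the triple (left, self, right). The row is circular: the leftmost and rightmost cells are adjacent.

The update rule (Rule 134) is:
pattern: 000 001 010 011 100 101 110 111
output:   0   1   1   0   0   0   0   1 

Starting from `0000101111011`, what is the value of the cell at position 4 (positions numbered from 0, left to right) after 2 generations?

0

0001100110000
0010001000000
position 4 holds 0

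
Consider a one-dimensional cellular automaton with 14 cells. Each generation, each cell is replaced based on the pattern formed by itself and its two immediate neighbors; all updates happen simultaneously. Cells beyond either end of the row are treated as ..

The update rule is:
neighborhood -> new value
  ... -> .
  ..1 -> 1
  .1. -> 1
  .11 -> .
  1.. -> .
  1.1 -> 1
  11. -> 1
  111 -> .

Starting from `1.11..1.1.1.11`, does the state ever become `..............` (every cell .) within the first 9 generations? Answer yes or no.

11.1.1111111.1
.1111......111
1...1.....1..1
1..11....11.11
1.1.1...1.11.1
11111..111.111
....1.1..11..1
...1111.1.1.11
..1...111111.1
generation 9 is ..1...111111.1, still not uniform .

no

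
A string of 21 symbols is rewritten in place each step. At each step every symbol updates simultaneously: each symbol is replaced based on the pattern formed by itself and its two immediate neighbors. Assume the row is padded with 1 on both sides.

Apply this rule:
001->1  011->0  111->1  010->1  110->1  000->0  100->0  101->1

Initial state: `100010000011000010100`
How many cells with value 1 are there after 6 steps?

100110000101000111101
101010001111001011110
111110010111011101111
111110111011101110111
111111011101110111011
111111101110111011101
count of 1: 17

17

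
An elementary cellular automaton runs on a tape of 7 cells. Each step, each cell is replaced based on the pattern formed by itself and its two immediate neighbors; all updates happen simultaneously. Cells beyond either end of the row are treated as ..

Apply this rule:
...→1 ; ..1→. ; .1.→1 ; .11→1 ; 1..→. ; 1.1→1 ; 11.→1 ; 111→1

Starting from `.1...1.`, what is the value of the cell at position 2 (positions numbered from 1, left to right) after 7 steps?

1

.1.1.1.
.11111.
.11111.  (fixed point — unchanged through step 7)
position 2 holds 1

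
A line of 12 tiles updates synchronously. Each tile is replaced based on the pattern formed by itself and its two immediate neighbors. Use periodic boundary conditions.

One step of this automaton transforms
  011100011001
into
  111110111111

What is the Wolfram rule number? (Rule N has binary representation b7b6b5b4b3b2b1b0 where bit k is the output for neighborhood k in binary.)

position 2: 111 → 1  (bit 7 = 1)
position 3: 110 → 1  (bit 6 = 1)
position 0: 101 → 1  (bit 5 = 1)
position 4: 100 → 1  (bit 4 = 1)
position 1: 011 → 1  (bit 3 = 1)
position 11: 010 → 1  (bit 2 = 1)
position 6: 001 → 1  (bit 1 = 1)
position 5: 000 → 0  (bit 0 = 0)
bits b7..b0 = 11111110 = 254

254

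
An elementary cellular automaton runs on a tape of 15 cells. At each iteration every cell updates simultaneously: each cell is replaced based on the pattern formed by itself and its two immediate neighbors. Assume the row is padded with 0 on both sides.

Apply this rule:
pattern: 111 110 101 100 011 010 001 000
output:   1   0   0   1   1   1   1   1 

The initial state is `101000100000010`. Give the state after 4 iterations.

101111111111001

101111111111111
101111111111110
101111111111101
101111111111001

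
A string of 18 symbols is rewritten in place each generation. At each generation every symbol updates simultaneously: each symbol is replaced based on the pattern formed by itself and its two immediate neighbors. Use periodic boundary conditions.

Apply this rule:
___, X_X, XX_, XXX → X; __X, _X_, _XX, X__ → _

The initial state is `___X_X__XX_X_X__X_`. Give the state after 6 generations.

X__XX__X_X___XXX__

XX__X____XX_X_____
_X____XX__XX__XXX_
___XX__X___X___XX_
XX__X____X___X__X_
_X____XX___X_____X
X__XX__X_X___XXX__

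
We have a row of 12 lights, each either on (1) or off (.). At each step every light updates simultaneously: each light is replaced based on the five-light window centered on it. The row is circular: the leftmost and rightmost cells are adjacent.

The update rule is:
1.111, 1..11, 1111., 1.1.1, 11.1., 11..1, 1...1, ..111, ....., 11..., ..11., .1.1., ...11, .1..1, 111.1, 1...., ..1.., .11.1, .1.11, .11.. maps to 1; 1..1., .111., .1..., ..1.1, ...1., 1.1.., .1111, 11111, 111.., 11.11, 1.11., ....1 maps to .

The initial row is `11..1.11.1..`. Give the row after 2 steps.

.1.1..1.1.1.

111..1.11.11
.1.1..1.1.1.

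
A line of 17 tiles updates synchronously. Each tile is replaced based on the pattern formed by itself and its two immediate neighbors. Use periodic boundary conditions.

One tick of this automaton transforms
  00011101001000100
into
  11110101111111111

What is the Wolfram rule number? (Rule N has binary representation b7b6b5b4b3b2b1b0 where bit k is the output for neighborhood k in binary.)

95

position 4: 111 → 0  (bit 7 = 0)
position 5: 110 → 1  (bit 6 = 1)
position 6: 101 → 0  (bit 5 = 0)
position 8: 100 → 1  (bit 4 = 1)
position 3: 011 → 1  (bit 3 = 1)
position 7: 010 → 1  (bit 2 = 1)
position 2: 001 → 1  (bit 1 = 1)
position 0: 000 → 1  (bit 0 = 1)
bits b7..b0 = 01011111 = 95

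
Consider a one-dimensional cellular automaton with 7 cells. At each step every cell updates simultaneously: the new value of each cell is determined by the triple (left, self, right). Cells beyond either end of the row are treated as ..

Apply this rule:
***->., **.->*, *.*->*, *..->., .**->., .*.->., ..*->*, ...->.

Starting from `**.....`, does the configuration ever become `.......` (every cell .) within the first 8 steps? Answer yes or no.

.*.....
*......
.......
all cells are . at step 3

yes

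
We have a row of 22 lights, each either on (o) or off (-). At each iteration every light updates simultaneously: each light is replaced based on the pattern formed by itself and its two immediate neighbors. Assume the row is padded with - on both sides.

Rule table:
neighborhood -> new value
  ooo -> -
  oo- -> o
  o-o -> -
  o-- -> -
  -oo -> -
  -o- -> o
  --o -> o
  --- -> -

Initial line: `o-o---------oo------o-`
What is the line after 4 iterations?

o-o-----oo-o-o--o-o-o-

o-o--------o-o-----oo-
o-o-------oo-o----o-o-
o-o------o-o-o---oo-o-
o-o-----oo-o-o--o-o-o-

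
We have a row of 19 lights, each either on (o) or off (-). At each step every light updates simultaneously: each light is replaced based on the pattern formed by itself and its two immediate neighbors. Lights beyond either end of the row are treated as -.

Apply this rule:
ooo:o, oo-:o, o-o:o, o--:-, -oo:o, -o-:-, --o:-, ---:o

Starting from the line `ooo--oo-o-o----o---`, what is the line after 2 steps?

ooo--oooo---oo-o-oo

ooo--ooo-o--oo---oo
ooo--oooo---oo-o-oo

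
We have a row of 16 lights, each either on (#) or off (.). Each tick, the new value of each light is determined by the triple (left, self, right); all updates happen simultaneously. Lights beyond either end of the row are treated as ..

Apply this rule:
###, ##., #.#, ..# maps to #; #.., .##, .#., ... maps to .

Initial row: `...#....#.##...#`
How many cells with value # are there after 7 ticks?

tick 1: ..#....#.#.#..#.
tick 2: .#....#.#.#..#..
tick 3: #....#.#.#..#...
tick 4: ....#.#.#..#....
tick 5: ...#.#.#..#.....
tick 6: ..#.#.#..#......
tick 7: .#.#.#..#.......
count of #: 4

4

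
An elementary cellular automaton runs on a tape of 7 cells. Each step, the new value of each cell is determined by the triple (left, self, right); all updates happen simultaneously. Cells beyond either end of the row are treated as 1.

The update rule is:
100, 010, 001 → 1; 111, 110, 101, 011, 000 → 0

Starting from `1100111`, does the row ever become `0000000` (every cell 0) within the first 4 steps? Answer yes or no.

0011000
1100101
0011100
1100011
step 4 is 1100011, still not uniform 0

no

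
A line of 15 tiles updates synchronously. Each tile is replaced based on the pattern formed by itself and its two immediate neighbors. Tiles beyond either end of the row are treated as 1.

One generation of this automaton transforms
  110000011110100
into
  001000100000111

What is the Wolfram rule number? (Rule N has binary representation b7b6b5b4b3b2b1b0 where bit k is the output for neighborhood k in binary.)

22

position 0: 111 → 0  (bit 7 = 0)
position 1: 110 → 0  (bit 6 = 0)
position 11: 101 → 0  (bit 5 = 0)
position 2: 100 → 1  (bit 4 = 1)
position 7: 011 → 0  (bit 3 = 0)
position 12: 010 → 1  (bit 2 = 1)
position 6: 001 → 1  (bit 1 = 1)
position 3: 000 → 0  (bit 0 = 0)
bits b7..b0 = 00010110 = 22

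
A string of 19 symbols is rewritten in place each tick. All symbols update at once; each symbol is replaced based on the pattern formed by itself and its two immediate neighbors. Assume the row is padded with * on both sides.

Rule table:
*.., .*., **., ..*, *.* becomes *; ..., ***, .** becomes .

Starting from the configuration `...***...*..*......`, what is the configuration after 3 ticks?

*.*..**.******....*
*****.**.....**..*.
....**.**...*.*****

....**.**...*.*****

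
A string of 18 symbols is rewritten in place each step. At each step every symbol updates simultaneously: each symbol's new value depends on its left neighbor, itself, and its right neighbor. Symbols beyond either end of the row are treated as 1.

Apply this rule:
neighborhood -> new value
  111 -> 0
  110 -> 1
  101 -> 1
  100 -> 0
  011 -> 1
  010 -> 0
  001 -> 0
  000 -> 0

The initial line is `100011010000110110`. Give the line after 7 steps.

100000000000000000

100011100000111111
100010100000100000
100001000000000000
100000000000000000
100000000000000000  (fixed point — unchanged through step 7)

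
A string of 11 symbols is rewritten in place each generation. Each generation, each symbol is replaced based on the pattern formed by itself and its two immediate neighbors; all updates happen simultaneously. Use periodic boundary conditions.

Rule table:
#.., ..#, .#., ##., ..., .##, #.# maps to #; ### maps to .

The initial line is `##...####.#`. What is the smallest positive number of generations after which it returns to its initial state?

2

.#####..###
##...####.#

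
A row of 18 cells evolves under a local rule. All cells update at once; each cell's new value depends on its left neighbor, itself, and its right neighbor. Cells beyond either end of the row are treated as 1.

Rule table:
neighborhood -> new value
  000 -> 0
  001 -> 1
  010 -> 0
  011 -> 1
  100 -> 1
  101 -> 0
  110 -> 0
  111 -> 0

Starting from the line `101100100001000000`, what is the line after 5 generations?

000100101000010101

generation 1: 001011010010100001
generation 2: 110010001100010011
generation 3: 001101011010101110
generation 4: 111000010000001000
generation 5: 000100101000010101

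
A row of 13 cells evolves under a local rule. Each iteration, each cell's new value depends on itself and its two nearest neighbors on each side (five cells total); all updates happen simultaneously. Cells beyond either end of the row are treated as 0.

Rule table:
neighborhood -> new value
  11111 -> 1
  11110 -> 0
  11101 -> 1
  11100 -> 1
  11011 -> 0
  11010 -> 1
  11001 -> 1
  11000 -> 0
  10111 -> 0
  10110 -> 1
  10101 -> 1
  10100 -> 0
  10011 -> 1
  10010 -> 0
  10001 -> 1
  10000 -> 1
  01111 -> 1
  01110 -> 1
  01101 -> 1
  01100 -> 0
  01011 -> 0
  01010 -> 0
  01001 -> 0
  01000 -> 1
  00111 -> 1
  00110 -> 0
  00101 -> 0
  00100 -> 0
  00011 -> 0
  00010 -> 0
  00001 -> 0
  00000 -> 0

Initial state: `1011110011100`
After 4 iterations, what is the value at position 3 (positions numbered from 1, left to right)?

0

iteration 1: 0001011111101
iteration 2: 0000001110110
iteration 3: 0000001110100
iteration 4: 0000001111011
position 3 holds 0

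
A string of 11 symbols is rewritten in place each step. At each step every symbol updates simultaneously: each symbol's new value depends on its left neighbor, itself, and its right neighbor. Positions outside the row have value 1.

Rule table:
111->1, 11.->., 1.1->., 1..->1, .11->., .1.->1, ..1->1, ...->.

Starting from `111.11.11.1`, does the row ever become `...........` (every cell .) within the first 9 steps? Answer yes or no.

11.........
1.1.......1
..11.....1.
11..1...11.
1.1111.1...
...11..11.1
1.1..11....
..111..1..1
11.1.11111.
step 9 is 11.1.11111., still not uniform .

no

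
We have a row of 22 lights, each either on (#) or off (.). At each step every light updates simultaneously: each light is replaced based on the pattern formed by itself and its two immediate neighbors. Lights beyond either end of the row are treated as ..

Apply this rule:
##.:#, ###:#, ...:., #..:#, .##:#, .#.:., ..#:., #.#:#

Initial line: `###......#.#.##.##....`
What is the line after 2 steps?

#####......#########..

####......#.#######...
#####......#########..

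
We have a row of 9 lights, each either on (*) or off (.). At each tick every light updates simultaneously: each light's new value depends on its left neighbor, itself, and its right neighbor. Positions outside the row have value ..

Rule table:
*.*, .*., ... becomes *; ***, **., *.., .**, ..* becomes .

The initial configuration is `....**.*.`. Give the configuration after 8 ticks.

***...**.
....*....
***.*.***
...***...
**.....**
...***...  (repeats tick 4; period 2)
tick 8: ...***...

...***...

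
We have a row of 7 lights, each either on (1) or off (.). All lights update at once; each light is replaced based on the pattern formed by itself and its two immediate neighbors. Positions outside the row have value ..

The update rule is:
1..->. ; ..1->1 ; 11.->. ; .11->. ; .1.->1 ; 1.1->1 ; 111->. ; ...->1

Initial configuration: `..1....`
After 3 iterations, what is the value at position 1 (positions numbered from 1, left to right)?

1

iteration 1: 111.111
iteration 2: ...1...
iteration 3: 1111.11
position 1 holds 1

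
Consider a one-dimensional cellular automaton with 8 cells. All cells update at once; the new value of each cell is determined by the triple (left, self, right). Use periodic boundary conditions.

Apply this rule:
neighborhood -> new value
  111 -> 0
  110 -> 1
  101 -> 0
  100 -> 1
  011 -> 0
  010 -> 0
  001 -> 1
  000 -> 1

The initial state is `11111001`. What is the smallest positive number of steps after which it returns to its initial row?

00001110
11110011
00011100
11100111
00111000
11001111
01110000
10011111
11100000
00111111
11000001
01111110
10000011
11111100
00000111
11111001

16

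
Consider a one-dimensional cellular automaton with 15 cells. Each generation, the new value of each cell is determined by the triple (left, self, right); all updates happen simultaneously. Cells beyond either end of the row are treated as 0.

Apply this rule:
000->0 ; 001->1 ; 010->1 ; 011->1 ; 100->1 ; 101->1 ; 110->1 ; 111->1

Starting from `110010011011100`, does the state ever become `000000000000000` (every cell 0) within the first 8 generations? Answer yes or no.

no

111111111111110
111111111111111
111111111111111  (fixed point — unchanged through generation 8)
generation 8 is 111111111111111, still not uniform 0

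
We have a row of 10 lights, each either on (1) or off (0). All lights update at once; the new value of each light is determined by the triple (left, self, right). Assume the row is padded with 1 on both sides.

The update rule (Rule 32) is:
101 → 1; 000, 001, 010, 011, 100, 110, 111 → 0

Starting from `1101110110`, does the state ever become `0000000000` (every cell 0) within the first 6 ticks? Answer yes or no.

tick 1: 0010001001
tick 2: 0000000000
all cells are 0 at tick 2

yes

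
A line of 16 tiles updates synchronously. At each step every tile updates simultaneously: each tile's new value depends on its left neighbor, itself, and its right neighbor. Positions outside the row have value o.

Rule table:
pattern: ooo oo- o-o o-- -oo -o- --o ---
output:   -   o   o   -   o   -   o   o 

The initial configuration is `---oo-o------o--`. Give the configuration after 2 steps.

-ooooo--ooooo--o
oo---o-oo---o-oo

oo---o-oo---o-oo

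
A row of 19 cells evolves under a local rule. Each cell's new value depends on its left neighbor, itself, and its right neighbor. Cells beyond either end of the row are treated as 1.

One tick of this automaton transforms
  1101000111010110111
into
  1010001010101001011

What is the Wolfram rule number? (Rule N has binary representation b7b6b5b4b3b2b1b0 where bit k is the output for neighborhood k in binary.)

position 0: 111 → 1  (bit 7 = 1)
position 1: 110 → 0  (bit 6 = 0)
position 2: 101 → 1  (bit 5 = 1)
position 4: 100 → 0  (bit 4 = 0)
position 7: 011 → 0  (bit 3 = 0)
position 3: 010 → 0  (bit 2 = 0)
position 6: 001 → 1  (bit 1 = 1)
position 5: 000 → 0  (bit 0 = 0)
bits b7..b0 = 10100010 = 162

162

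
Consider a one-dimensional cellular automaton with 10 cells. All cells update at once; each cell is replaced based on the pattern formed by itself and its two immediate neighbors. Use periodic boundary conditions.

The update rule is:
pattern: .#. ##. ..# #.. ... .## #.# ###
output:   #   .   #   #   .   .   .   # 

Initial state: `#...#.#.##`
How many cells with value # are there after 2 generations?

5

.#.##.#..#
.#....####
count of #: 5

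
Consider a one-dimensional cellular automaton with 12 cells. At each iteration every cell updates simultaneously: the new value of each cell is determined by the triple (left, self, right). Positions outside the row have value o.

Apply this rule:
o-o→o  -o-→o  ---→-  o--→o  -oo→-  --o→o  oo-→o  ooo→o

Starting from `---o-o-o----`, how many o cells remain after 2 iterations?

10

o-ooooooo--o
oo-oooooooo-
count of o: 10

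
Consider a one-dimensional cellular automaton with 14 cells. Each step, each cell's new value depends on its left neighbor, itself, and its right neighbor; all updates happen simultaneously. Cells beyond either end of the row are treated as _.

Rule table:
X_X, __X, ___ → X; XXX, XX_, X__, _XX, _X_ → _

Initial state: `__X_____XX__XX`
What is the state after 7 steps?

XX__XXXX___X__
___X_____XX__X
XXX__XXXX___X_
____X_____XX__
XXXX__XXXX___X
_____X_____XX_
XXXXX__XXXX___

XXXXX__XXXX___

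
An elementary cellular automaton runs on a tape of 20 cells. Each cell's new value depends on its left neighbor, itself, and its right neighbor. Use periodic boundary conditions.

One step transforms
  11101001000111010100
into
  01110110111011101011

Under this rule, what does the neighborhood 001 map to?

At position 6 the neighborhood is 001; the next row has 1 there.

1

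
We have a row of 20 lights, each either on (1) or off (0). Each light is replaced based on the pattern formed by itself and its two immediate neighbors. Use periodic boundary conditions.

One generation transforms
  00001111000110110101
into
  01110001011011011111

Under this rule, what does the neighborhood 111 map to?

At position 5 the neighborhood is 111; the next row has 0 there.

0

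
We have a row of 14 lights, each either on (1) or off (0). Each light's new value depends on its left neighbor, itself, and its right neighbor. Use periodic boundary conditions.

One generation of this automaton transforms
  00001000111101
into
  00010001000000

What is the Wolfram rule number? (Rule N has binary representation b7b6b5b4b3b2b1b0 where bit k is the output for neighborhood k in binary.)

2

position 9: 111 → 0  (bit 7 = 0)
position 11: 110 → 0  (bit 6 = 0)
position 12: 101 → 0  (bit 5 = 0)
position 0: 100 → 0  (bit 4 = 0)
position 8: 011 → 0  (bit 3 = 0)
position 4: 010 → 0  (bit 2 = 0)
position 3: 001 → 1  (bit 1 = 1)
position 1: 000 → 0  (bit 0 = 0)
bits b7..b0 = 00000010 = 2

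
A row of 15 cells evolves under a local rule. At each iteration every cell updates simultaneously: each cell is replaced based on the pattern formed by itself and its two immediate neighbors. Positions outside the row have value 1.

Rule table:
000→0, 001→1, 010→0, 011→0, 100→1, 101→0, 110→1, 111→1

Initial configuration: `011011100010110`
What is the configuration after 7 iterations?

111111001001110

iteration 1: 001001110100010
iteration 2: 110110110010100
iteration 3: 110010011100011
iteration 4: 111101101110101
iteration 5: 111100100110000
iteration 6: 111111011011001
iteration 7: 111111001001110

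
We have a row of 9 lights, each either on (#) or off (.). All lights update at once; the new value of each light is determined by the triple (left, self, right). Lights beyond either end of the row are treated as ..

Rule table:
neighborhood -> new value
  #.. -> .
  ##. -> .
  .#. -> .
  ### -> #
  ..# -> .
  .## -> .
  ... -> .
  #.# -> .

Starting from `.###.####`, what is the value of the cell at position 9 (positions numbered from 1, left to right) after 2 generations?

..#...##.
.........
position 9 holds .

.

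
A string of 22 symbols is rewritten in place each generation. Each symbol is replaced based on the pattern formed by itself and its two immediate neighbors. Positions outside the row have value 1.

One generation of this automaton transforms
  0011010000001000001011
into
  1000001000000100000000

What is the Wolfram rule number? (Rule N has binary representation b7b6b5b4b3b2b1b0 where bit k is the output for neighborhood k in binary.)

position 21: 111 → 0  (bit 7 = 0)
position 3: 110 → 0  (bit 6 = 0)
position 4: 101 → 0  (bit 5 = 0)
position 0: 100 → 1  (bit 4 = 1)
position 2: 011 → 0  (bit 3 = 0)
position 5: 010 → 0  (bit 2 = 0)
position 1: 001 → 0  (bit 1 = 0)
position 7: 000 → 0  (bit 0 = 0)
bits b7..b0 = 00010000 = 16

16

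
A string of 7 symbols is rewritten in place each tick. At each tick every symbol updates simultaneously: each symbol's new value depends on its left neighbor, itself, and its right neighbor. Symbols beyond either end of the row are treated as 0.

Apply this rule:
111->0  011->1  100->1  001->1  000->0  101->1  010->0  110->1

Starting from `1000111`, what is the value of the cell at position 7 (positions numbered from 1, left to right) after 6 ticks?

0

0101101
1011110
0110011
1111111
1000001
0100010
position 7 holds 0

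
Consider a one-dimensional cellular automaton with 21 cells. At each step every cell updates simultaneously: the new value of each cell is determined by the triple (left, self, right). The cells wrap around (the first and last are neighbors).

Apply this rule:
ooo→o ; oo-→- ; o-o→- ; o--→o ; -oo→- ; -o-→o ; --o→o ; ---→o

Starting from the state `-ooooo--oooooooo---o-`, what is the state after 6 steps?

---oooo---ooooooooooo

step 1: o-ooo-oo-oooooo-ooooo
step 2: ---o------oooo---oooo
step 3: oooooooooo-oo-ooo-oo-
step 4: -oooooooo------o-----
step 5: o-oooooo-oooooooooooo
step 6: ---oooo---ooooooooooo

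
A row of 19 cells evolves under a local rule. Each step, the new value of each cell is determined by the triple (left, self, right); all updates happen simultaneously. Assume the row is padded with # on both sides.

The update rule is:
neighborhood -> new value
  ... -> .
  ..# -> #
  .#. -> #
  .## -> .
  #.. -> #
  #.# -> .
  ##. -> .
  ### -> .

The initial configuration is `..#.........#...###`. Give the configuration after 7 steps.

....#.....#..####.#

####.......###.#...
....#.....#....##.#
#..###...###..#....
.##...#.#...####..#
...#.##.##.#....##.
#.##.......##..#...
....#.....#..####.#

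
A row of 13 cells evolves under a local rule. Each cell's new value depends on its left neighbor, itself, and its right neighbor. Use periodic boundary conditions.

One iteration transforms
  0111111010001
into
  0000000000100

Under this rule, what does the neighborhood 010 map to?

At position 8 the neighborhood is 010; the next row has 0 there.

0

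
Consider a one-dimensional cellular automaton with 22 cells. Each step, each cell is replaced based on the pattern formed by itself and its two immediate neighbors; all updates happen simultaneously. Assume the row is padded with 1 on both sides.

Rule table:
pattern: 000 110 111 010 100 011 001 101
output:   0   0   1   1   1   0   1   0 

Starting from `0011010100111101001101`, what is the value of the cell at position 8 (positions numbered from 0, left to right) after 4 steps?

1100010111011001110000
1010110010000110101001
0010001111001000101110
1111010110111101100100
position 8 holds 1

1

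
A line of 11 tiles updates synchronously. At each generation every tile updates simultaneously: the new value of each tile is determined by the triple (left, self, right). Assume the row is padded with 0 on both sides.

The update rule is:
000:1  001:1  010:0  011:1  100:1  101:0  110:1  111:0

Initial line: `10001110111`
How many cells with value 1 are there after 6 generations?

01111010101
11001000000
11110111111
10010100001
01100011110
11111110011
count of 1: 9

9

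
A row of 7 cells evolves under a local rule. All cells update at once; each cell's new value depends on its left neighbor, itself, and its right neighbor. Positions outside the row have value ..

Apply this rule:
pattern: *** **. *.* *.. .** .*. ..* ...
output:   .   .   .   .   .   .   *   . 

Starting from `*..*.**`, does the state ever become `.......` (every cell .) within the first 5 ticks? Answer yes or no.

yes

..*....
.*.....
*......
.......
all cells are . at tick 4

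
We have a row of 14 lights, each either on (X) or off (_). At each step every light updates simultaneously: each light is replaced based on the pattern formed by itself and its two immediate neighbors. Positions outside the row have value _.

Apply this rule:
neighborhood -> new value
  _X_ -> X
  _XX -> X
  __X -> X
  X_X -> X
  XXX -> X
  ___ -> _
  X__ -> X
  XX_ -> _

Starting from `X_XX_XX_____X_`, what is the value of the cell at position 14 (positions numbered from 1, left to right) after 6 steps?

step 1: XXX_XX_X___XXX
step 2: XX_XX_XXX_XXX_
step 3: X_XX_XXX_XXX_X
step 4: XXX_XXX_XXX_XX
step 5: XX_XXX_XXX_XX_
step 6: X_XXX_XXX_XX_X
position 14 holds X

X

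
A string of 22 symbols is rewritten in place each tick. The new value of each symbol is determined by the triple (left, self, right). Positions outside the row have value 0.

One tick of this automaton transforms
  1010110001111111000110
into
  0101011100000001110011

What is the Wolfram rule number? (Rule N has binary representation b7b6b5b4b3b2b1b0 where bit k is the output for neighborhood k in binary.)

position 10: 111 → 0  (bit 7 = 0)
position 5: 110 → 1  (bit 6 = 1)
position 1: 101 → 1  (bit 5 = 1)
position 6: 100 → 1  (bit 4 = 1)
position 4: 011 → 0  (bit 3 = 0)
position 0: 010 → 0  (bit 2 = 0)
position 8: 001 → 0  (bit 1 = 0)
position 7: 000 → 1  (bit 0 = 1)
bits b7..b0 = 01110001 = 113

113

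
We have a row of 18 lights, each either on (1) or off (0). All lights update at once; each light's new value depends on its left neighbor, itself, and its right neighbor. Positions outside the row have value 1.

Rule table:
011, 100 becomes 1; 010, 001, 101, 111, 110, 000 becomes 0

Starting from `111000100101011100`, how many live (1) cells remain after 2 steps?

000100010000010010
100010001000001000
count of 1: 4

4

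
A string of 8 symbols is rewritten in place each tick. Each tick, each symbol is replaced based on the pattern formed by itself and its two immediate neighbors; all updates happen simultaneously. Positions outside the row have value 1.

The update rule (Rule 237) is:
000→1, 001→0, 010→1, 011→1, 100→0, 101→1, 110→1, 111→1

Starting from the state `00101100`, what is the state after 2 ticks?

00111100

tick 1: 00111100
tick 2: 00111100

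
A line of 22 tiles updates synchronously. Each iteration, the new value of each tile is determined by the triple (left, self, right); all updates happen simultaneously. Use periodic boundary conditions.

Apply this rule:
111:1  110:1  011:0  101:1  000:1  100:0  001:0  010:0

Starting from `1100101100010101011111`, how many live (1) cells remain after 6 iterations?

1100010101001010101111
1101001010000101010111
1110000100110010101011
1110110000010001010101
1111010111000100101010
0111101011010000010101
count of 1: 11

11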